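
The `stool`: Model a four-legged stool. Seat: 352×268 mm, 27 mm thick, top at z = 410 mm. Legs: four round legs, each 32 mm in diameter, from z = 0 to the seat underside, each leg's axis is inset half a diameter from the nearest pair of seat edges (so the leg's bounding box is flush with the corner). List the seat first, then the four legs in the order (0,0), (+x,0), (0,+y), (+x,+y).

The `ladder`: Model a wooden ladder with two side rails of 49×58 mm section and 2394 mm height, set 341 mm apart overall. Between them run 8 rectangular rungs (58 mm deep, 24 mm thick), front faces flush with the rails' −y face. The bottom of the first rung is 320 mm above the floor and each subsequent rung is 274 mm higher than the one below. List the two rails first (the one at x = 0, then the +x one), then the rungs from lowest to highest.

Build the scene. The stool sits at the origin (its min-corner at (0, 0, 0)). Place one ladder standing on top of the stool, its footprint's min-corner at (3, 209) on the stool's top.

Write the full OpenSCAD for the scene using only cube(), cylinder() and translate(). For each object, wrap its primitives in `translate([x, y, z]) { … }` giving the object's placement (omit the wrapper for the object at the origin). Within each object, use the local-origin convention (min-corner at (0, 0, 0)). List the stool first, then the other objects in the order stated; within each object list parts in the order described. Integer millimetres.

translate([0, 0, 383]) cube([352, 268, 27]);
translate([16, 16, 0]) cylinder(h = 383, r = 16);
translate([336, 16, 0]) cylinder(h = 383, r = 16);
translate([16, 252, 0]) cylinder(h = 383, r = 16);
translate([336, 252, 0]) cylinder(h = 383, r = 16);
translate([3, 209, 410]) {
  cube([49, 58, 2394]);
  translate([292, 0, 0]) cube([49, 58, 2394]);
  translate([49, 0, 320]) cube([243, 58, 24]);
  translate([49, 0, 594]) cube([243, 58, 24]);
  translate([49, 0, 868]) cube([243, 58, 24]);
  translate([49, 0, 1142]) cube([243, 58, 24]);
  translate([49, 0, 1416]) cube([243, 58, 24]);
  translate([49, 0, 1690]) cube([243, 58, 24]);
  translate([49, 0, 1964]) cube([243, 58, 24]);
  translate([49, 0, 2238]) cube([243, 58, 24]);
}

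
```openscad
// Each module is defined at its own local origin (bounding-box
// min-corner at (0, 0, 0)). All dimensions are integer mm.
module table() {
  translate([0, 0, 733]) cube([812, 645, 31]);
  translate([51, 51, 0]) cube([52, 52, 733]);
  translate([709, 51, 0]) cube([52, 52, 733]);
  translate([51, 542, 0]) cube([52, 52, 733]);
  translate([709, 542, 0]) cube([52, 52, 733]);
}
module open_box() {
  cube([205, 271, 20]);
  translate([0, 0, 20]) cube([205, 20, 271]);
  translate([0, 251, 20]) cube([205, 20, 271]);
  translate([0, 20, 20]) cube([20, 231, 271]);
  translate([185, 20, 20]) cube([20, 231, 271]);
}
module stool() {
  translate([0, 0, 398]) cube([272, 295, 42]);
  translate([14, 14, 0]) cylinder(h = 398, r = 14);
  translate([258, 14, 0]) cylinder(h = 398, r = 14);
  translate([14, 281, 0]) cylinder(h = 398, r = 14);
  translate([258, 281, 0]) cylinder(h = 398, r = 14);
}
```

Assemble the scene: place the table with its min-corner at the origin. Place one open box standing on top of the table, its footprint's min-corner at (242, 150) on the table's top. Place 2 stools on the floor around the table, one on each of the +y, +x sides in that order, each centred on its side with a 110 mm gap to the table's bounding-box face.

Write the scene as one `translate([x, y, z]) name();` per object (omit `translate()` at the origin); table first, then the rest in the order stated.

table();
translate([242, 150, 764]) open_box();
translate([270, 755, 0]) stool();
translate([922, 175, 0]) stool();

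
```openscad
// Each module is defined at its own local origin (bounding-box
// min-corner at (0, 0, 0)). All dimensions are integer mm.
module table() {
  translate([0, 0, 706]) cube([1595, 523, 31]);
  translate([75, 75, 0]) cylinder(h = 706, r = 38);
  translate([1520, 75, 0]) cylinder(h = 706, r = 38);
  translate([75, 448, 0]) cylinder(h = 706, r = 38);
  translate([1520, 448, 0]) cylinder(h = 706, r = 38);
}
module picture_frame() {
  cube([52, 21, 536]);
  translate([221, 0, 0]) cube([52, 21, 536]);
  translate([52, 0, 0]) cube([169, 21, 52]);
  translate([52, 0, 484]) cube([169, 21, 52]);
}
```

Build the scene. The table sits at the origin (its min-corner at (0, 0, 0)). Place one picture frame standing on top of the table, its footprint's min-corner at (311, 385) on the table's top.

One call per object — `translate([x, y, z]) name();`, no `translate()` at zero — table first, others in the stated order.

table();
translate([311, 385, 737]) picture_frame();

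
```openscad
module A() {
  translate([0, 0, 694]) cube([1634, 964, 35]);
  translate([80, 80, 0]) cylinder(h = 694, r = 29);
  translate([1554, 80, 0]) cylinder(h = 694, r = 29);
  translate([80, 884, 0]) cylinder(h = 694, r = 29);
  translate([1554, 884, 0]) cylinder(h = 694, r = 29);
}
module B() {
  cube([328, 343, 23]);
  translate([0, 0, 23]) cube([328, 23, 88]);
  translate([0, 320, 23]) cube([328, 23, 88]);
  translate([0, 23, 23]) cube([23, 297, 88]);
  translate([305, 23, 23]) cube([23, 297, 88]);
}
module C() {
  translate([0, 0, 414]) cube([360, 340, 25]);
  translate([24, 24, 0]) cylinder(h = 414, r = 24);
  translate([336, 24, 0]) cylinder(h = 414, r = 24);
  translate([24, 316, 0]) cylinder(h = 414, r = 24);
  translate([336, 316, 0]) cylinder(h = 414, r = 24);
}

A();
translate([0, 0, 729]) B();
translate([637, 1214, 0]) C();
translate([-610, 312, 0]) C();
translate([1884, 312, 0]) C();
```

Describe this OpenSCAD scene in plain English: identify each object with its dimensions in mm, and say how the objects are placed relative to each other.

A is a rectangular dining table. The top is 1634×964×35 mm with its upper surface at z = 729 mm. It stands on four round legs of 58 mm diameter, each leg's bounding box inset 51 mm from the nearest pair of top edges, running from the floor to the underside of the top.

B is an open-topped rectangular box: outside dimensions 328×343×111 mm, with a uniform wall and base thickness of 23 mm. The base is a full 328×343 slab on the floor; four walls sit on top of the base. The front and back walls (the −y and +y sides) span the full width; the two side walls fit between them.

C is a four-legged stool. The seat is 360×340 mm, 25 mm thick, top at z = 439 mm. It stands on four round legs, each 48 mm in diameter, from z = 0 to the seat underside, each leg's axis is inset half a diameter from the nearest pair of seat edges (so the leg's bounding box is flush with the corner).

The open box is on top of the table. Three stools sit around the table at the +y, −x, +x sides.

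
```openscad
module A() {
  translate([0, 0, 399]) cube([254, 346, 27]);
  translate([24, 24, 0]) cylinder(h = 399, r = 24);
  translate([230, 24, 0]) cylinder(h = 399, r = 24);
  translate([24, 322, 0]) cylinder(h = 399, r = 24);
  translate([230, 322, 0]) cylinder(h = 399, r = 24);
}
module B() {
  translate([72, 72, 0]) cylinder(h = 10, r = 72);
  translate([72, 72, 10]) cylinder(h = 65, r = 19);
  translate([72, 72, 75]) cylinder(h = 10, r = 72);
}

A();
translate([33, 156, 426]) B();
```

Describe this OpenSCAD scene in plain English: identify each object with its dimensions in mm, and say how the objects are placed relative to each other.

A is a four-legged stool. The seat is a 254×346×27 mm slab whose top surface is at z = 426 mm; four round legs, each 48 mm in diameter, run from the floor (z = 0) to the underside of the seat, each leg's axis is inset half a diameter from the nearest pair of seat edges (so the leg's bounding box is flush with the corner).

B is a spool: two coaxial disc flanges of radius 72 mm and thickness 10 mm, joined by a core cylinder of radius 19 mm and height 65 mm. The lower flange rests on z = 0 and the three cylinders share a vertical axis.

The spool is on top of the stool.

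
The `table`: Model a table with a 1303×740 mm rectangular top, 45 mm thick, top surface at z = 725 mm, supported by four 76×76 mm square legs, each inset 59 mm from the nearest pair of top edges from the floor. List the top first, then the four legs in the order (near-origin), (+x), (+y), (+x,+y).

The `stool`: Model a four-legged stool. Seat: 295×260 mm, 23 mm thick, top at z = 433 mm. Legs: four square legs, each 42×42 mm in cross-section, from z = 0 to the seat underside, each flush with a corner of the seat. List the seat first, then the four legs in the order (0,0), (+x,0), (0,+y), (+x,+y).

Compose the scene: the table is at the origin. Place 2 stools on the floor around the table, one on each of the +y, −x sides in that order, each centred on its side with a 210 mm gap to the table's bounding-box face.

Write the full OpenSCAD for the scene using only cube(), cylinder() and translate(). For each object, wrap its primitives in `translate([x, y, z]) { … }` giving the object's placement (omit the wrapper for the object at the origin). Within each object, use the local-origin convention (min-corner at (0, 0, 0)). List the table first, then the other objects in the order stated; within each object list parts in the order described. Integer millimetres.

translate([0, 0, 680]) cube([1303, 740, 45]);
translate([59, 59, 0]) cube([76, 76, 680]);
translate([1168, 59, 0]) cube([76, 76, 680]);
translate([59, 605, 0]) cube([76, 76, 680]);
translate([1168, 605, 0]) cube([76, 76, 680]);
translate([504, 950, 0]) {
  translate([0, 0, 410]) cube([295, 260, 23]);
  cube([42, 42, 410]);
  translate([253, 0, 0]) cube([42, 42, 410]);
  translate([0, 218, 0]) cube([42, 42, 410]);
  translate([253, 218, 0]) cube([42, 42, 410]);
}
translate([-505, 240, 0]) {
  translate([0, 0, 410]) cube([295, 260, 23]);
  cube([42, 42, 410]);
  translate([253, 0, 0]) cube([42, 42, 410]);
  translate([0, 218, 0]) cube([42, 42, 410]);
  translate([253, 218, 0]) cube([42, 42, 410]);
}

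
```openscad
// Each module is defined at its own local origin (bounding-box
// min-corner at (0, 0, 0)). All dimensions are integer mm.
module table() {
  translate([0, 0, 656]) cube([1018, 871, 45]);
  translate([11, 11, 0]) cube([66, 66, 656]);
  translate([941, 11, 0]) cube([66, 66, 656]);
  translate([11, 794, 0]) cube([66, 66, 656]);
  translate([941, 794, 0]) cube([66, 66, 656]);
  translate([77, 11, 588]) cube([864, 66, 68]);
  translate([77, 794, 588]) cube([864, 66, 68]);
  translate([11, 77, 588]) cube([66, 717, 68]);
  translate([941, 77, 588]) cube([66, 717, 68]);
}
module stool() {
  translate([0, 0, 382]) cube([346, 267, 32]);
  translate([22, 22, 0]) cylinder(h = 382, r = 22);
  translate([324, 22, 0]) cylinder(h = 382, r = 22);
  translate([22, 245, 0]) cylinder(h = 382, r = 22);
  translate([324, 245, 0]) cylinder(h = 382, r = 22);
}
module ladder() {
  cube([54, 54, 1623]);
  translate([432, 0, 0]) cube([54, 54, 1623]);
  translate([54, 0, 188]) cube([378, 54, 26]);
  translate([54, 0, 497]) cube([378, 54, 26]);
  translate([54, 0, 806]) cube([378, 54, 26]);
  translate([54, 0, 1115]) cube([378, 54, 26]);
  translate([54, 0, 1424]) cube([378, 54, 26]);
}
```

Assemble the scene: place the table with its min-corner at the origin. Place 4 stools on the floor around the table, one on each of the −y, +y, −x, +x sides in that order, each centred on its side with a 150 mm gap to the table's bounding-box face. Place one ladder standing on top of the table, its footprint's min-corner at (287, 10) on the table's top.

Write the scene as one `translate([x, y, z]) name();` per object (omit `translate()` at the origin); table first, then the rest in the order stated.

table();
translate([336, -417, 0]) stool();
translate([336, 1021, 0]) stool();
translate([-496, 302, 0]) stool();
translate([1168, 302, 0]) stool();
translate([287, 10, 701]) ladder();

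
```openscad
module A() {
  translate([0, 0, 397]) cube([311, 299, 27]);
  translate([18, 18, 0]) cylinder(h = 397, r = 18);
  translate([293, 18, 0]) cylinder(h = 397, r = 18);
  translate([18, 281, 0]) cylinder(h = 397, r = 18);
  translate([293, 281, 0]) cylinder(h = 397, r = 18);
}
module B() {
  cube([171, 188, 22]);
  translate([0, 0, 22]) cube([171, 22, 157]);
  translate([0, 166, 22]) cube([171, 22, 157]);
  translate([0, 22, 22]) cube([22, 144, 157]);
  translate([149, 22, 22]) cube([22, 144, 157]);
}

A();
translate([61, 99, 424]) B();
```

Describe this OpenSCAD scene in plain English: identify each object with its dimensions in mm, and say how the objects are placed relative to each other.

A is a four-legged stool. The seat is 311×299 mm, 27 mm thick, top at z = 424 mm. It stands on four round legs, each 36 mm in diameter, from z = 0 to the seat underside, each leg's axis is inset half a diameter from the nearest pair of seat edges (so the leg's bounding box is flush with the corner).

B is an open storage box with external size 171×188×179 mm and wall thickness 22 mm (the base is also 22 mm thick). The base covers the whole footprint; the four walls stand on the base, with the y-facing walls full-width and the x-facing walls fitting between their inner faces.

The open box is on top of the stool.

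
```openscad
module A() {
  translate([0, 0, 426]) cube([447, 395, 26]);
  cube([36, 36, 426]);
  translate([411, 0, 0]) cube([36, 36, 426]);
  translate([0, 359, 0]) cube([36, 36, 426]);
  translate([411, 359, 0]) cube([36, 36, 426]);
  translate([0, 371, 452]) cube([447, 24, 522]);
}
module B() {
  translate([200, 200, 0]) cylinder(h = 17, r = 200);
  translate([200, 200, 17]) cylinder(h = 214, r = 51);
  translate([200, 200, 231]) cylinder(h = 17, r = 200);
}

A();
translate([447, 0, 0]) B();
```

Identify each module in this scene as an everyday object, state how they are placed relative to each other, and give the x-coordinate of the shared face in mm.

A is a chair. B is a spool. The spool is against the chair's +x side, with their −y faces flush. The x-coordinate of the shared face is 447 mm.

The chair's +x face and the spool's −x face are both at x = 447 mm.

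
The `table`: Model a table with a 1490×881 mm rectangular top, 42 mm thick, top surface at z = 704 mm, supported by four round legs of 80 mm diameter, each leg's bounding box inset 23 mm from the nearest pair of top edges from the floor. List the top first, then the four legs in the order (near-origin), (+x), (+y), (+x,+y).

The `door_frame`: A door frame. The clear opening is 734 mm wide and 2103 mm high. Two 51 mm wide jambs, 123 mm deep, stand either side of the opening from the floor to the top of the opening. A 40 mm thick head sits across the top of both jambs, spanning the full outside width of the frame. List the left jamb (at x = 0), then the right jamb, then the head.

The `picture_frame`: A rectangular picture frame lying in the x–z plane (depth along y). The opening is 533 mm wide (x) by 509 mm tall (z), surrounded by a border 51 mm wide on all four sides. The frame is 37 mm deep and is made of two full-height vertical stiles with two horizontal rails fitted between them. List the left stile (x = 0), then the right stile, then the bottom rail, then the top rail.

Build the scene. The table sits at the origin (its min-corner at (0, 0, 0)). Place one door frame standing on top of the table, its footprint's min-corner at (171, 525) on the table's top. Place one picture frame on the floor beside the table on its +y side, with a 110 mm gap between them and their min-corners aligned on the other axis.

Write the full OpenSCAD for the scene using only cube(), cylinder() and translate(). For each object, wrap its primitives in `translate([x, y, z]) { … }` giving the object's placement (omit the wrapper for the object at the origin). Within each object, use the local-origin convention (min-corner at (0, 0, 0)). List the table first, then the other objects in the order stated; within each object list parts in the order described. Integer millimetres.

translate([0, 0, 662]) cube([1490, 881, 42]);
translate([63, 63, 0]) cylinder(h = 662, r = 40);
translate([1427, 63, 0]) cylinder(h = 662, r = 40);
translate([63, 818, 0]) cylinder(h = 662, r = 40);
translate([1427, 818, 0]) cylinder(h = 662, r = 40);
translate([171, 525, 704]) {
  cube([51, 123, 2103]);
  translate([785, 0, 0]) cube([51, 123, 2103]);
  translate([0, 0, 2103]) cube([836, 123, 40]);
}
translate([0, 991, 0]) {
  cube([51, 37, 611]);
  translate([584, 0, 0]) cube([51, 37, 611]);
  translate([51, 0, 0]) cube([533, 37, 51]);
  translate([51, 0, 560]) cube([533, 37, 51]);
}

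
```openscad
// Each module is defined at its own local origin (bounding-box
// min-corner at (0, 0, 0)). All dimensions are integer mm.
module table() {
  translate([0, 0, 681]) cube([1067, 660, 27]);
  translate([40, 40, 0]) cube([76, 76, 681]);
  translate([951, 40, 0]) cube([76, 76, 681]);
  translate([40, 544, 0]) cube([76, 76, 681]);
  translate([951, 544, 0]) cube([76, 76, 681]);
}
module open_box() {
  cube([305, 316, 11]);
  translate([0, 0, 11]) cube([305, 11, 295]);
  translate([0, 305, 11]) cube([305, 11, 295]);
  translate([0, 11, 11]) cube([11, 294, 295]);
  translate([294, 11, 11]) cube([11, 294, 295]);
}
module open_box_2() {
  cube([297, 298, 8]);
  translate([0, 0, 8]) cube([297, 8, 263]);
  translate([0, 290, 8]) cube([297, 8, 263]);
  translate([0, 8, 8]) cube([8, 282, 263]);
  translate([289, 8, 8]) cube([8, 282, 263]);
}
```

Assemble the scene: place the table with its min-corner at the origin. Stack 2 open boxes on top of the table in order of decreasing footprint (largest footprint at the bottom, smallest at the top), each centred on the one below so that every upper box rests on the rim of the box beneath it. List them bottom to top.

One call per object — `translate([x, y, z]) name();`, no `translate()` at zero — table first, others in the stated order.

table();
translate([381, 172, 708]) open_box();
translate([385, 181, 1014]) open_box_2();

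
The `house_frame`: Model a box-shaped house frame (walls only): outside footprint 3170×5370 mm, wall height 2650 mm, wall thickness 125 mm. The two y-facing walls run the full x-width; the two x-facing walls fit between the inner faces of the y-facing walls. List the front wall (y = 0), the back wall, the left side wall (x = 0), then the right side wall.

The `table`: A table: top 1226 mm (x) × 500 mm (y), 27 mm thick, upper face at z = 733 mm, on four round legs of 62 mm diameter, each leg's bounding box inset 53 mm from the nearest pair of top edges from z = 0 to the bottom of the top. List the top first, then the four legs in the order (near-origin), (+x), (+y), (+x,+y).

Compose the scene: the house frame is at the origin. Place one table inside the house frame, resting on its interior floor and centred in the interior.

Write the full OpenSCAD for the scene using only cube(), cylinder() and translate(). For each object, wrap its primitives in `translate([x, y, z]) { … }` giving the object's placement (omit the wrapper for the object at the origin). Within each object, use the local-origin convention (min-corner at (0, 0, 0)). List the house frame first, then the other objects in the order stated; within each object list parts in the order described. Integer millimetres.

cube([3170, 125, 2650]);
translate([0, 5245, 0]) cube([3170, 125, 2650]);
translate([0, 125, 0]) cube([125, 5120, 2650]);
translate([3045, 125, 0]) cube([125, 5120, 2650]);
translate([972, 2435, 0]) {
  translate([0, 0, 706]) cube([1226, 500, 27]);
  translate([84, 84, 0]) cylinder(h = 706, r = 31);
  translate([1142, 84, 0]) cylinder(h = 706, r = 31);
  translate([84, 416, 0]) cylinder(h = 706, r = 31);
  translate([1142, 416, 0]) cylinder(h = 706, r = 31);
}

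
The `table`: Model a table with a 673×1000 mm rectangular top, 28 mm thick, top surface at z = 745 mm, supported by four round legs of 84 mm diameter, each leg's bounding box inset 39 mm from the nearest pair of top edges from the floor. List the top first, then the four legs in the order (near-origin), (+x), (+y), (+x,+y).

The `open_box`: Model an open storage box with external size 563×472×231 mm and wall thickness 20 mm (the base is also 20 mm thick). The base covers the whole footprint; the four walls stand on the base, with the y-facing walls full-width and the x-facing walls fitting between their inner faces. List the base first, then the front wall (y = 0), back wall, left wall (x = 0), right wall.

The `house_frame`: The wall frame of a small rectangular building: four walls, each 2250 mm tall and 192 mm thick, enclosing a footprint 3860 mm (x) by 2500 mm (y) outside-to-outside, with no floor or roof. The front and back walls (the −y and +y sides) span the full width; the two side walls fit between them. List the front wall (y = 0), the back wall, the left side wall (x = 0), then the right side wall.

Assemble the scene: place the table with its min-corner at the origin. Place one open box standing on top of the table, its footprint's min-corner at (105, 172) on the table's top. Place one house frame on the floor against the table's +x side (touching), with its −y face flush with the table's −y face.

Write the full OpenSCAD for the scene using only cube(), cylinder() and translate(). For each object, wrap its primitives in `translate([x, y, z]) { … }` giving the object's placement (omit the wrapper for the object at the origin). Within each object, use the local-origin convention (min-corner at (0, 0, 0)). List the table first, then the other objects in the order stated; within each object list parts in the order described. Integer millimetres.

translate([0, 0, 717]) cube([673, 1000, 28]);
translate([81, 81, 0]) cylinder(h = 717, r = 42);
translate([592, 81, 0]) cylinder(h = 717, r = 42);
translate([81, 919, 0]) cylinder(h = 717, r = 42);
translate([592, 919, 0]) cylinder(h = 717, r = 42);
translate([105, 172, 745]) {
  cube([563, 472, 20]);
  translate([0, 0, 20]) cube([563, 20, 211]);
  translate([0, 452, 20]) cube([563, 20, 211]);
  translate([0, 20, 20]) cube([20, 432, 211]);
  translate([543, 20, 20]) cube([20, 432, 211]);
}
translate([673, 0, 0]) {
  cube([3860, 192, 2250]);
  translate([0, 2308, 0]) cube([3860, 192, 2250]);
  translate([0, 192, 0]) cube([192, 2116, 2250]);
  translate([3668, 192, 0]) cube([192, 2116, 2250]);
}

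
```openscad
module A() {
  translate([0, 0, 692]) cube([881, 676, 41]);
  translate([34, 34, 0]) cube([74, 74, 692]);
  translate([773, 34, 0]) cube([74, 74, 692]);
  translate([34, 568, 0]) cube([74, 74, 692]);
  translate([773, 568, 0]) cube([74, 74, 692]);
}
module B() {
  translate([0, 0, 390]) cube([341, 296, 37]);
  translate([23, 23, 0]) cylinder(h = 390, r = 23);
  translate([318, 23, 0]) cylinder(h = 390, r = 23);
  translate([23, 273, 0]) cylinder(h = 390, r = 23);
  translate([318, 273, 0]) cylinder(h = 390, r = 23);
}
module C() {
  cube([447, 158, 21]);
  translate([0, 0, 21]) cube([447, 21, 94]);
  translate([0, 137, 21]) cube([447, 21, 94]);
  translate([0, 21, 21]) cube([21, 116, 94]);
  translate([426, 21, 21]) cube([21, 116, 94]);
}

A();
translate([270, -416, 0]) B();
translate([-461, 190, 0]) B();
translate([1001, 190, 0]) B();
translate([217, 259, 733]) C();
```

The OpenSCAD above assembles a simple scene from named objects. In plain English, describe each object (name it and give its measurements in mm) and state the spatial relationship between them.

A is a rectangular dining table. The top is 881×676×41 mm with its upper surface at z = 733 mm. It stands on four 74×74 mm square legs, each inset 34 mm from the nearest pair of top edges, running from the floor to the underside of the top.

B is a four-legged stool. The seat is 341×296 mm, 37 mm thick, top at z = 427 mm. It stands on four round legs, each 46 mm in diameter, from z = 0 to the seat underside, each leg's axis is inset half a diameter from the nearest pair of seat edges (so the leg's bounding box is flush with the corner).

C is an open-topped rectangular box: outside dimensions 447×158×115 mm, with a uniform wall and base thickness of 21 mm. The base is a full 447×158 slab on the floor; four walls sit on top of the base. The front and back walls (the −y and +y sides) span the full width; the two side walls fit between them.

Three stools sit around the table at the −y, −x, +x sides. The open box is on top of the table, centred.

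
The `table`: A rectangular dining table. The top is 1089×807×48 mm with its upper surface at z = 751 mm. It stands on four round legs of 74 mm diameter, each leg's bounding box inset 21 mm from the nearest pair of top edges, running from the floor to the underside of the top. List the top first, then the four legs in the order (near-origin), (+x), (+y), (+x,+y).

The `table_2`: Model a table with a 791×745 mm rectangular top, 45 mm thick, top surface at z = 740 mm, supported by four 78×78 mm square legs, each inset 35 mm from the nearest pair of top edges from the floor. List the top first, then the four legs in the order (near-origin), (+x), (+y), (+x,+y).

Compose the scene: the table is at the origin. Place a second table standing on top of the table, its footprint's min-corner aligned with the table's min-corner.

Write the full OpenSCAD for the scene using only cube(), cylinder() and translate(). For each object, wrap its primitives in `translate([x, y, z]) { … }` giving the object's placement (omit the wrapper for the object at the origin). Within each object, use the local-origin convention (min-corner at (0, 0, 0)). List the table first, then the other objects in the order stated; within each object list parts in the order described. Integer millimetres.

translate([0, 0, 703]) cube([1089, 807, 48]);
translate([58, 58, 0]) cylinder(h = 703, r = 37);
translate([1031, 58, 0]) cylinder(h = 703, r = 37);
translate([58, 749, 0]) cylinder(h = 703, r = 37);
translate([1031, 749, 0]) cylinder(h = 703, r = 37);
translate([0, 0, 751]) {
  translate([0, 0, 695]) cube([791, 745, 45]);
  translate([35, 35, 0]) cube([78, 78, 695]);
  translate([678, 35, 0]) cube([78, 78, 695]);
  translate([35, 632, 0]) cube([78, 78, 695]);
  translate([678, 632, 0]) cube([78, 78, 695]);
}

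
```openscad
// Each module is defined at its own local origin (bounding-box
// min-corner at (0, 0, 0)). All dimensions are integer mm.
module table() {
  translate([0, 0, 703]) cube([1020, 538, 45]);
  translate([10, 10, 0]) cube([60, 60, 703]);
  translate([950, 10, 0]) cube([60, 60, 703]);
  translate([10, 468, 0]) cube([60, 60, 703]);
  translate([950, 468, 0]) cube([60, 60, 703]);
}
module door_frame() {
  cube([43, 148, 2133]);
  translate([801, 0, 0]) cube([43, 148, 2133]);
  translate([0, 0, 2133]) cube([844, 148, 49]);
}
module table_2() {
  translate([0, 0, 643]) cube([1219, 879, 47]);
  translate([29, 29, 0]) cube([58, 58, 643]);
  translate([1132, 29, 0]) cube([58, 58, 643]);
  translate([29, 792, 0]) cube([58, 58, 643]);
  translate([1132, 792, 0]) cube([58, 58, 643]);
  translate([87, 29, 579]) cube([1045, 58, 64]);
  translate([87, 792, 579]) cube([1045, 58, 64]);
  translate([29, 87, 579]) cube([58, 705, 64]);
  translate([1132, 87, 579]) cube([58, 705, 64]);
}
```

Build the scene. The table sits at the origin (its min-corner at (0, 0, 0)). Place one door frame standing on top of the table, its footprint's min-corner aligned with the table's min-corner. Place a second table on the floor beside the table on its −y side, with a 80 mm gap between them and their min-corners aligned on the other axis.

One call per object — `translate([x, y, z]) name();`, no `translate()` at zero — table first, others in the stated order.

table();
translate([0, 0, 748]) door_frame();
translate([0, -959, 0]) table_2();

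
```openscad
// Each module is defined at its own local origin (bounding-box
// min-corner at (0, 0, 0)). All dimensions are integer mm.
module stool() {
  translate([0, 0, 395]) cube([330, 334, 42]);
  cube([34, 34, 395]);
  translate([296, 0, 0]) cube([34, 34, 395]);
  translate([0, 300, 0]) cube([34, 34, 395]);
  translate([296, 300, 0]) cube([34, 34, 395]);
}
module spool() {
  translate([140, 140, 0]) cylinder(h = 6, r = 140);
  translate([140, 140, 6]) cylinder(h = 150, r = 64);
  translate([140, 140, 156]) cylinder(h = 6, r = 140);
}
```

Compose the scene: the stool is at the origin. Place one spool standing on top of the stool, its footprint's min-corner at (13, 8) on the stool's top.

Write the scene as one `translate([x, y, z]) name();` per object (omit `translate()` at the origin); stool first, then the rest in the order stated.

stool();
translate([13, 8, 437]) spool();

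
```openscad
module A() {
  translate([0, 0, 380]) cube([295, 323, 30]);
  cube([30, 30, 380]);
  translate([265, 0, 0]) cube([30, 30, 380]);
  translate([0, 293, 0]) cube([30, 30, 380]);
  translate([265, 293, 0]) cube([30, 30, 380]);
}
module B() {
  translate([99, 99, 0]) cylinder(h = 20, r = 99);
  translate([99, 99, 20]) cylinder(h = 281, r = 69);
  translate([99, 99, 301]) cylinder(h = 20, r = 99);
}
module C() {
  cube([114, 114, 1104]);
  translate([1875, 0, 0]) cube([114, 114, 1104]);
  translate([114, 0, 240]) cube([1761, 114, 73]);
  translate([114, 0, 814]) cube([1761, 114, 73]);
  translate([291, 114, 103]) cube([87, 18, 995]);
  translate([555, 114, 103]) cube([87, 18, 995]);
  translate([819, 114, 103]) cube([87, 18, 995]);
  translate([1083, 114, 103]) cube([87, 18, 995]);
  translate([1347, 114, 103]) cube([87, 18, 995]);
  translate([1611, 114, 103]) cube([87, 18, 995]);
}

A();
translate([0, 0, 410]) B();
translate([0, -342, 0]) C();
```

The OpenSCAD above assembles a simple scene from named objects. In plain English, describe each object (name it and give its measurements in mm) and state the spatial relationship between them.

A is a four-legged stool. The seat is a 295×323×30 mm slab whose top surface is at z = 410 mm; four square legs, each 30×30 mm in cross-section, run from the floor (z = 0) to the underside of the seat, each flush with a corner of the seat.

B is a spool: two coaxial disc flanges of radius 99 mm and thickness 20 mm, joined by a core cylinder of radius 69 mm and height 281 mm. The lower flange rests on z = 0 and the three cylinders share a vertical axis.

C is a fence section. Two 114×114 mm posts, 1104 mm tall, stand on the floor with a clear span of 1761 mm between their inner faces. Two horizontal rails of 114×73 mm section span the gap between the posts with their undersides at z = 240 mm and z = 814 mm, flush with the posts' −y face. 6 pickets, each 87 mm wide, 18 mm thick and 995 mm tall, are fixed to the +y face of the rails with their bottoms at z = 103 mm, evenly spaced across the span with equal gaps (rounded down to the nearest mm) at the −x end and between each pair — any rounding remainder accumulates at the +x end.

The spool is on top of the stool. The fence section is on the floor beside the stool on its −y side.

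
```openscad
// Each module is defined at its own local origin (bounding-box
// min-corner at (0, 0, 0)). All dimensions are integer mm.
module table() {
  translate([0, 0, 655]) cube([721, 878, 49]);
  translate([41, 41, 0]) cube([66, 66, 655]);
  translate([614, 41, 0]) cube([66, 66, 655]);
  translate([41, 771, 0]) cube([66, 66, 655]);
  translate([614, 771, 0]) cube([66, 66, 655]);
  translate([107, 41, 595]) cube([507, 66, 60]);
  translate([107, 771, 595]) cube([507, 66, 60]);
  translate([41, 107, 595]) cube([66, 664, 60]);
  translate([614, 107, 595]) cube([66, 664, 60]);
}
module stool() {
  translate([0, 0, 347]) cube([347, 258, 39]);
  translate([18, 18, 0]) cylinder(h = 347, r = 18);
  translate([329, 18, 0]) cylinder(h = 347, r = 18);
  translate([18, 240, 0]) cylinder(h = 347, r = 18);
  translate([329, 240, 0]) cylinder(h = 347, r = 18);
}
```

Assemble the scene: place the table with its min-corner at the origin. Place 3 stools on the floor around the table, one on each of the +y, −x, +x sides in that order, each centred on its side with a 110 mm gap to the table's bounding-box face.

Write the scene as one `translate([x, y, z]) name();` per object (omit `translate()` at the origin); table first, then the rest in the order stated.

table();
translate([187, 988, 0]) stool();
translate([-457, 310, 0]) stool();
translate([831, 310, 0]) stool();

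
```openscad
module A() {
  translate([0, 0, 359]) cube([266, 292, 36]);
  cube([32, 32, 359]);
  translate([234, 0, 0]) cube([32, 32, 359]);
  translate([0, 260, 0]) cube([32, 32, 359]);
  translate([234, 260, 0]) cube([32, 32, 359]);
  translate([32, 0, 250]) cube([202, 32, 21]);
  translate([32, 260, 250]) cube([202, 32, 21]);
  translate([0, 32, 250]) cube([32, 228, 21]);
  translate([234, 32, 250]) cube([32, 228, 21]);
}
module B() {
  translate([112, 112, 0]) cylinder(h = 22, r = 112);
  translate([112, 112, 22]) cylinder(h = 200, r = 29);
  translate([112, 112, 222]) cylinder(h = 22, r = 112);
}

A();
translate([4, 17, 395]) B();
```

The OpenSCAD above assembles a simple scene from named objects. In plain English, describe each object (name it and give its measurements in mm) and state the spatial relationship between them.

A is a four-legged stool. The seat is a 266×292×36 mm slab whose top surface is at z = 395 mm; four square legs, each 32×32 mm in cross-section, run from the floor (z = 0) to the underside of the seat, each flush with a corner of the seat. Four stretchers, 32 mm wide and 21 mm tall, connect adjacent legs with their undersides at z = 250 mm, each running between the inner faces of the legs it joins and aligned with the legs' outer faces on the other axis.

B is a spool: two coaxial disc flanges of radius 112 mm and thickness 22 mm, joined by a core cylinder of radius 29 mm and height 200 mm. The lower flange rests on z = 0 and the three cylinders share a vertical axis.

The spool is on top of the stool.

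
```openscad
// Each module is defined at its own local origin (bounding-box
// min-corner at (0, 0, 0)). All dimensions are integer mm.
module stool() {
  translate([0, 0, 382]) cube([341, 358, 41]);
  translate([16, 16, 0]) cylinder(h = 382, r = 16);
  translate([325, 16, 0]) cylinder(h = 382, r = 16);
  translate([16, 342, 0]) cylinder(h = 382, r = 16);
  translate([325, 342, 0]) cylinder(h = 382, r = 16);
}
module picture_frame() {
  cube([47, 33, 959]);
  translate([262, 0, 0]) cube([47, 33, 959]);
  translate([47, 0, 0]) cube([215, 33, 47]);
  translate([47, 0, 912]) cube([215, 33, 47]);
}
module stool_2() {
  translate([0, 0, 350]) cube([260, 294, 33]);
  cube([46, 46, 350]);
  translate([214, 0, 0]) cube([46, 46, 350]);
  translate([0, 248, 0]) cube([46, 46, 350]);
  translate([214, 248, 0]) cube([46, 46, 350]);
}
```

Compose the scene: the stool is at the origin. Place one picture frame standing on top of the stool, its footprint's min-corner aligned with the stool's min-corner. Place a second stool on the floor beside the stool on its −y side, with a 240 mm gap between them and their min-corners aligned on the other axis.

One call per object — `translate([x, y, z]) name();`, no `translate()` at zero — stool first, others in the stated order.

stool();
translate([0, 0, 423]) picture_frame();
translate([0, -534, 0]) stool_2();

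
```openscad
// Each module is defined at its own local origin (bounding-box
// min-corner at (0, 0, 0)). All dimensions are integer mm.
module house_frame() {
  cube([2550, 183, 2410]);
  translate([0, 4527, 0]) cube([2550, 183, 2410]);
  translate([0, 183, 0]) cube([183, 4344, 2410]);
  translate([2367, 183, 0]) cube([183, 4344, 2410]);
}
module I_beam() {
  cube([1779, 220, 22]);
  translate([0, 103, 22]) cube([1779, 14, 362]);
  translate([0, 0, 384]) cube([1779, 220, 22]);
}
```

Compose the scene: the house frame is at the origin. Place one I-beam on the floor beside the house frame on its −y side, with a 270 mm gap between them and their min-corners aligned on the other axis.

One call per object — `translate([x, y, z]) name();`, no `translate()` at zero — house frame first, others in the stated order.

house_frame();
translate([0, -490, 0]) I_beam();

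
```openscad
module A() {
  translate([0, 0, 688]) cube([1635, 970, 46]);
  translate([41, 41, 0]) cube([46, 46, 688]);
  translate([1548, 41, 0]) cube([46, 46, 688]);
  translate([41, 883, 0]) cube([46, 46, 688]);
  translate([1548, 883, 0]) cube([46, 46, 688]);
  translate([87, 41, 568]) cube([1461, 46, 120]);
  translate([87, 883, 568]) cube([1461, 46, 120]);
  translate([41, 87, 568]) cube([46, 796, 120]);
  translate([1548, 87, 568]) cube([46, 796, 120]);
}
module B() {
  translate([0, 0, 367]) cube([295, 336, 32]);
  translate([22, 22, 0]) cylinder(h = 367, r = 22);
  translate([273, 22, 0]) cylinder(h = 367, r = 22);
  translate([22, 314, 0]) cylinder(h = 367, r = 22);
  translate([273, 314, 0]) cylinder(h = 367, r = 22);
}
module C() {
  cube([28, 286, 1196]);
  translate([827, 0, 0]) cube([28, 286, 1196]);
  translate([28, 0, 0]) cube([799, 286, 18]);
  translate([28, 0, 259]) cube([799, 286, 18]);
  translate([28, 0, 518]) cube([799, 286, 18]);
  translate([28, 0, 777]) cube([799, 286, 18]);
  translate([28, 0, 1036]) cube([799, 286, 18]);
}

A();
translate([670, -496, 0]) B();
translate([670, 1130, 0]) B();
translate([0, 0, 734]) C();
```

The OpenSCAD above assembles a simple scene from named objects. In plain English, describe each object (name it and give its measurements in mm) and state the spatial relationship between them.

A is a table with a 1635×970 mm rectangular top, 46 mm thick, top surface at z = 734 mm, supported by four 46×46 mm square legs, each inset 41 mm from the nearest pair of top edges, running from the floor. Four apron rails, 46 mm thick and 120 mm tall, run between adjacent legs with their top edges flush with the underside of the top and their outer faces flush with the legs' outer faces.

B is a simple wooden stool: a rectangular seat 295 mm (x) by 336 mm (y), 32 mm thick, top face at z = 399 mm, on four round legs, each 44 mm in diameter. The legs rest on z = 0, each leg's axis is inset half a diameter from the nearest pair of seat edges (so the leg's bounding box is flush with the corner).

C is a bookshelf 855 mm wide overall, 286 mm deep and 1196 mm tall. The two sides are 28 mm thick vertical panels. 5 horizontal shelves of 18 mm thickness span between the inner faces of the sides; the lowest shelf sits on the floor and shelves are stacked with a clear vertical gap of 241 mm between each pair.

Two stools sit around the table at the −y, +y sides. The bookshelf is on top of the table.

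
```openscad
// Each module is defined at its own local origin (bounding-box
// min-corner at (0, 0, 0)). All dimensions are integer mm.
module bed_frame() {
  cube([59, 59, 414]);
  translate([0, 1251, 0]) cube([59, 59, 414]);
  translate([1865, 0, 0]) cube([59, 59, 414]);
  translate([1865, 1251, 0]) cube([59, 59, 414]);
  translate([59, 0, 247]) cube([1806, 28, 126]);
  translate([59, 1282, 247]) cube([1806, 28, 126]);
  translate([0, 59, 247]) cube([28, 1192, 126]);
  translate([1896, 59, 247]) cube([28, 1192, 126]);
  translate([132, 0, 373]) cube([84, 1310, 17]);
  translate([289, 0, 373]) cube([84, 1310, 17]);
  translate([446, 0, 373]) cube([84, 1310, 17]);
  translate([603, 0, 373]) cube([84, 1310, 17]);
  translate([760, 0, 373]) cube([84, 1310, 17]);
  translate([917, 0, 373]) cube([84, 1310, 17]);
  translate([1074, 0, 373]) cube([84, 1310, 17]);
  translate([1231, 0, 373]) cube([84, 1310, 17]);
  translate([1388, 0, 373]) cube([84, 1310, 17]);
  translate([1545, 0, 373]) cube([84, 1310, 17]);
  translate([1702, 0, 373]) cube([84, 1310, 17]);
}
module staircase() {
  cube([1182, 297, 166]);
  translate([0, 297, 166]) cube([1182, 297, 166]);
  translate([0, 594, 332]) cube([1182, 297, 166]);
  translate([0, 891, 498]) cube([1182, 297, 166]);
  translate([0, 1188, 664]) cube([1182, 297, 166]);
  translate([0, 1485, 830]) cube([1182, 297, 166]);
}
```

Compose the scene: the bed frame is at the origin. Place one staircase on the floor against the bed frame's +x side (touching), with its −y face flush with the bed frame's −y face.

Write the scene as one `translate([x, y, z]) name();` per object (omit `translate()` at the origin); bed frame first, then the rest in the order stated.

bed_frame();
translate([1924, 0, 0]) staircase();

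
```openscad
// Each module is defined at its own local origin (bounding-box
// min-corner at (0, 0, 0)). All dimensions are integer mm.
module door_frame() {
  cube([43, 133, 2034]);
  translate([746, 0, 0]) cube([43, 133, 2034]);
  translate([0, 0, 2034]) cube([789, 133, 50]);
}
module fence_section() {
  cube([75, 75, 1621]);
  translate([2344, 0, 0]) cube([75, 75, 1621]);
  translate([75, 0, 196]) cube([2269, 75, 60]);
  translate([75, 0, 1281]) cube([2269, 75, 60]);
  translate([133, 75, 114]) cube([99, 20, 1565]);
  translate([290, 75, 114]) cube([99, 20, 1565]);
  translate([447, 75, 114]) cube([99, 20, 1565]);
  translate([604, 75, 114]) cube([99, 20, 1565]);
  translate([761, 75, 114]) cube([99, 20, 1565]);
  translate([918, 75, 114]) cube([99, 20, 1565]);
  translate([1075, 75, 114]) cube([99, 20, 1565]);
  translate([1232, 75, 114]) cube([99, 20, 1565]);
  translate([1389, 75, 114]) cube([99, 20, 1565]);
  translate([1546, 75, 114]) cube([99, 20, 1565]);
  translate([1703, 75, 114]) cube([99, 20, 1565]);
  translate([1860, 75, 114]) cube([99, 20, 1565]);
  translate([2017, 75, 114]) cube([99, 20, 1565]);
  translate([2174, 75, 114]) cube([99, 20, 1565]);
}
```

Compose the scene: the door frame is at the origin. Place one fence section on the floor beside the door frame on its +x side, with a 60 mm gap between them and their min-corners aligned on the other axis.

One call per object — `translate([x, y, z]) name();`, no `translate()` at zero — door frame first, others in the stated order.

door_frame();
translate([849, 0, 0]) fence_section();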